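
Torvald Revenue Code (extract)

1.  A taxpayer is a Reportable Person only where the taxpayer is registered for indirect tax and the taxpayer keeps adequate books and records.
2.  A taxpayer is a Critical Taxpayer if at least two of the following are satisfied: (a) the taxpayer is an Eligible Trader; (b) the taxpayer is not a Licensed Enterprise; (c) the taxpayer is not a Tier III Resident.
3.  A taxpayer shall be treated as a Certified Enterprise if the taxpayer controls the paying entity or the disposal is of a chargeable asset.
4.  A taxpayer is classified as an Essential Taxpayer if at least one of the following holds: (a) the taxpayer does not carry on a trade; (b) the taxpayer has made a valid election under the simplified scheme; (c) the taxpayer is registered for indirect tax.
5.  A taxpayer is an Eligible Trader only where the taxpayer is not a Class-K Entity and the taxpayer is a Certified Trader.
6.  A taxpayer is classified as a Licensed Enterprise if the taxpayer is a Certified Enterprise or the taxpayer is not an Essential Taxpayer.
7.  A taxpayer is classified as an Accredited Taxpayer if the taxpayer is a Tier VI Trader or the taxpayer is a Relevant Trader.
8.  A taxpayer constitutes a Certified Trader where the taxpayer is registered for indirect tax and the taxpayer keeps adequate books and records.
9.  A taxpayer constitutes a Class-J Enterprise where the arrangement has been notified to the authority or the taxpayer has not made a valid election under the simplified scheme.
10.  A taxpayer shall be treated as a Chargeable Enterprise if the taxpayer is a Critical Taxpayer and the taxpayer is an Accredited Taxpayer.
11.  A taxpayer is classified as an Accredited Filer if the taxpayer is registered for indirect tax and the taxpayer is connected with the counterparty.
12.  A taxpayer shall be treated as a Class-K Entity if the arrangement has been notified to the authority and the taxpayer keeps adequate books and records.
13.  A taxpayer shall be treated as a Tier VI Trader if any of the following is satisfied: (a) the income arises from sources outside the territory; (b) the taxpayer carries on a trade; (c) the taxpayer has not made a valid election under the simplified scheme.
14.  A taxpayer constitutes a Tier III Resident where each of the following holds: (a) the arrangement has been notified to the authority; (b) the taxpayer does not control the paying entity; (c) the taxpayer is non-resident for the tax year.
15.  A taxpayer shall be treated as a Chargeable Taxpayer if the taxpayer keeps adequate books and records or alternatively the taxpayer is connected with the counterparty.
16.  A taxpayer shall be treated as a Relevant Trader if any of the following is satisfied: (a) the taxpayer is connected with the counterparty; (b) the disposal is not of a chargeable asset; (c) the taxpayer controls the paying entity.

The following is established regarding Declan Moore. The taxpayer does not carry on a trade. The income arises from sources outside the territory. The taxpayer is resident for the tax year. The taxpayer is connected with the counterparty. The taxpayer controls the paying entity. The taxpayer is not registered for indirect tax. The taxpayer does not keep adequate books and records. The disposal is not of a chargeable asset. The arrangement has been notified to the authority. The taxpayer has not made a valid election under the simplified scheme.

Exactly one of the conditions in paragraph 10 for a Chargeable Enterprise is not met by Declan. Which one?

Under paragraph 12: the arrangement has been notified to the authority? yes; and the taxpayer keeps adequate books and records? no. So the taxpayer is not a Class-K Entity.
Under paragraph 8: the taxpayer is registered for indirect tax? no; and the taxpayer keeps adequate books and records? no. So the taxpayer is not a Certified Trader.
Under paragraph 5: not a Class-K Entity (paragraph 12)? yes; and Certified Trader (paragraph 8)? no. So the taxpayer is not an Eligible Trader.
Under paragraph 3: the taxpayer controls the paying entity? yes; or the disposal is of a chargeable asset? no. So the taxpayer is a Certified Enterprise.
Under paragraph 4: the taxpayer does not carry on a trade? yes; or the taxpayer has made a valid election under the simplified scheme? no; or the taxpayer is registered for indirect tax? no. So the taxpayer is an Essential Taxpayer.
Under paragraph 6: Certified Enterprise (paragraph 3)? yes; or not an Essential Taxpayer (paragraph 4)? no. So the taxpayer is a Licensed Enterprise.
Under paragraph 14: the arrangement has been notified to the authority? yes; and the taxpayer does not control the paying entity? no; and the taxpayer is non-resident for the tax year? no. So the taxpayer is not a Tier III Resident.
Under paragraph 2: Eligible Trader (paragraph 5)? no; not a Licensed Enterprise (paragraph 6)? no; not a Tier III Resident (paragraph 14)? yes — 1 of 3 hold (need ≥2) → not satisfied.
Under paragraph 13: the income arises from sources outside the territory? yes; or the taxpayer carries on a trade? no; or the taxpayer has not made a valid election under the simplified scheme? yes. So the taxpayer is a Tier VI Trader.
Under paragraph 16: the taxpayer is connected with the counterparty? yes; or the disposal is not of a chargeable asset? yes; or the taxpayer controls the paying entity? yes. So the taxpayer is a Relevant Trader.
Under paragraph 7: Tier VI Trader (paragraph 13)? yes; or Relevant Trader (paragraph 16)? yes. So the taxpayer is an Accredited Taxpayer.
Under paragraph 10: Critical Taxpayer (paragraph 2)? no; and Accredited Taxpayer (paragraph 7)? yes. So the taxpayer is not a Chargeable Enterprise.

Critical Taxpayer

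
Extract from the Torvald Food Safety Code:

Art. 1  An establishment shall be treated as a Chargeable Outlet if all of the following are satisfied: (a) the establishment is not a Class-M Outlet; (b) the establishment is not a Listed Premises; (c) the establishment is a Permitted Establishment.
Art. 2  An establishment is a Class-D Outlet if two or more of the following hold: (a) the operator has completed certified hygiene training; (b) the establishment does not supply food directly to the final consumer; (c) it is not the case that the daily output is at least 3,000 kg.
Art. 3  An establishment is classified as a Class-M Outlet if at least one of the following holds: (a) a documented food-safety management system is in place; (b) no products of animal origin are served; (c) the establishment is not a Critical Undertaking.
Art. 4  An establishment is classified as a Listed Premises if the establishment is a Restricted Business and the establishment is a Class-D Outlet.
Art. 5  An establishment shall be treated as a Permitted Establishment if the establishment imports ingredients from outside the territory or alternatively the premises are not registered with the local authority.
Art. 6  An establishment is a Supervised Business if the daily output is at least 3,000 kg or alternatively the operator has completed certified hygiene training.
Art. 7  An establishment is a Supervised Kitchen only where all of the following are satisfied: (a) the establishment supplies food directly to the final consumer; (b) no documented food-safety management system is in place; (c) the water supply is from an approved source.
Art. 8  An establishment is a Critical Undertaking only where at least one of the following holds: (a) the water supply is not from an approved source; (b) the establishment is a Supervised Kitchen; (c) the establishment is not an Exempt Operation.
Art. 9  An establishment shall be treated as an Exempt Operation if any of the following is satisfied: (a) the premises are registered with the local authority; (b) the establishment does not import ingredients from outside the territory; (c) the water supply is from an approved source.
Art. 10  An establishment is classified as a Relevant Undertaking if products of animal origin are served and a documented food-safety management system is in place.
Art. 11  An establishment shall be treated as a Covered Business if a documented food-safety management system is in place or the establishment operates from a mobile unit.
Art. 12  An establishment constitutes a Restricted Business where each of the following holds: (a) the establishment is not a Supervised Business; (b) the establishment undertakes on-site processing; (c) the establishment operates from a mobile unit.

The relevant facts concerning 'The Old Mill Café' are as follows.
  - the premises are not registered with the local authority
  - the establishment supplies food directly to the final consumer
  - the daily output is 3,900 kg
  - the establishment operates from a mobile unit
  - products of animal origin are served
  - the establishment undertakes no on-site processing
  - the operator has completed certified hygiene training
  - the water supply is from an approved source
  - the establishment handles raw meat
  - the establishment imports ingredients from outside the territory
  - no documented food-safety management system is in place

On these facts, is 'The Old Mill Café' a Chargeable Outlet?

Yes

article 7 — Supervised Kitchen: [the establishment supplies food directly to the final consumer? yes] AND [no documented food-safety management system is in place? yes] AND [the water supply is from an approved source? yes] → satisfied.
article 9 — Exempt Operation: [the premises are registered with the local authority? no] OR [the establishment does not import ingredients from outside the territory? no] OR [the water supply is from an approved source? yes] → satisfied.
article 8 — Critical Undertaking: [the water supply is not from an approved source? no] OR [Supervised Kitchen (article 7)? yes] OR [not an Exempt Operation (article 9)? no] → satisfied.
article 3 — Class-M Outlet: [a documented food-safety management system is in place? no] OR [no products of animal origin are served? no] OR [not a Critical Undertaking (article 8)? no] → not satisfied.
article 6 — Supervised Business: [daily output: 3,900 kg ≥ 3,000 kg? yes] OR [the operator has completed certified hygiene training? yes] → satisfied.
article 12 — Restricted Business: [not a Supervised Business (article 6)? no] AND [the establishment undertakes on-site processing? no] AND [the establishment operates from a mobile unit? yes] → not satisfied.
article 2 — Class-D Outlet: the operator has completed certified hygiene training? yes; the establishment does not supply food directly to the final consumer? no; daily output: 3,900 kg ≥ 3,000 kg? yes, so negated condition no — 1 of 3 hold (need ≥2) → not satisfied.
article 4 — Listed Premises: [Restricted Business (article 12)? no] AND [Class-D Outlet (article 2)? no] → not satisfied.
article 5 — Permitted Establishment: [the establishment imports ingredients from outside the territory? yes] OR [the premises are not registered with the local authority? yes] → satisfied.
article 1 — Chargeable Outlet: [not a Class-M Outlet (article 3)? yes] AND [not a Listed Premises (article 4)? yes] AND [Permitted Establishment (article 5)? yes] → satisfied.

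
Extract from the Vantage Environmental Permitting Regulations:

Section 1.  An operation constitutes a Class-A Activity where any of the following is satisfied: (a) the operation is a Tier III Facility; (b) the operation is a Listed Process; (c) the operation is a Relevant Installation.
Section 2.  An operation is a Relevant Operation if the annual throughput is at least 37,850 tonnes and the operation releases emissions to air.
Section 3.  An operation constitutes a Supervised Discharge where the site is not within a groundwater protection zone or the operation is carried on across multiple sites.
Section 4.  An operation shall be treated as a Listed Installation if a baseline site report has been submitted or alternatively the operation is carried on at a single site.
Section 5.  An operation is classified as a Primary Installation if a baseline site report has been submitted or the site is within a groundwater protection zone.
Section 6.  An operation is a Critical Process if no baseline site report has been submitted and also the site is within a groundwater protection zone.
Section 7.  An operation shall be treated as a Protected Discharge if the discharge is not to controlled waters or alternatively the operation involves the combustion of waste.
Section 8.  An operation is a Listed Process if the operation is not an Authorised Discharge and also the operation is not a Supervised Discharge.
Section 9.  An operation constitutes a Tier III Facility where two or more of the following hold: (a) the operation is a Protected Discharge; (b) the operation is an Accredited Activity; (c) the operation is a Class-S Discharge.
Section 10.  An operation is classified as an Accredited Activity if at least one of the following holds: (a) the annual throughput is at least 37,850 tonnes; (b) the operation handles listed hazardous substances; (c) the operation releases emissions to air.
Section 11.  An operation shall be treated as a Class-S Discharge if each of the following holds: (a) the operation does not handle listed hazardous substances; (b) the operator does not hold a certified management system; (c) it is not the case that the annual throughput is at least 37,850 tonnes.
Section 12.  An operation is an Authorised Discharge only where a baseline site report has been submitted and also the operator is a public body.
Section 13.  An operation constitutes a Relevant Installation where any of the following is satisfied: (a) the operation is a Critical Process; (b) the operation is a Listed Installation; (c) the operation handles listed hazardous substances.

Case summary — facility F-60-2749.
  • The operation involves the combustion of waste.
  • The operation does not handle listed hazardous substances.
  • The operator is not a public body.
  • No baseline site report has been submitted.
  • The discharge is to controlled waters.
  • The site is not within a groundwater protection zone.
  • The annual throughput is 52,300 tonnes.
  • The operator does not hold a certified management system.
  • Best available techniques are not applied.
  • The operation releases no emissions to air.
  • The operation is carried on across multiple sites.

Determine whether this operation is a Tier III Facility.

Yes

Under section 7: the discharge is not to controlled waters? no; or the operation involves the combustion of waste? yes. So the operation is a Protected Discharge.
Under section 10: annual throughput: 52,300 tonnes ≥ 37,850 tonnes? yes; or the operation handles listed hazardous substances? no; or the operation releases emissions to air? no. So the operation is an Accredited Activity.
Under section 11: the operation does not handle listed hazardous substances? yes; and the operator does not hold a certified management system? yes; and annual throughput: 52,300 tonnes ≥ 37,850 tonnes? yes, so negated condition no. So the operation is not a Class-S Discharge.
Under section 9: Protected Discharge (section 7)? yes; Accredited Activity (section 10)? yes; Class-S Discharge (section 11)? no — 2 of 3 hold (need ≥2) → satisfied.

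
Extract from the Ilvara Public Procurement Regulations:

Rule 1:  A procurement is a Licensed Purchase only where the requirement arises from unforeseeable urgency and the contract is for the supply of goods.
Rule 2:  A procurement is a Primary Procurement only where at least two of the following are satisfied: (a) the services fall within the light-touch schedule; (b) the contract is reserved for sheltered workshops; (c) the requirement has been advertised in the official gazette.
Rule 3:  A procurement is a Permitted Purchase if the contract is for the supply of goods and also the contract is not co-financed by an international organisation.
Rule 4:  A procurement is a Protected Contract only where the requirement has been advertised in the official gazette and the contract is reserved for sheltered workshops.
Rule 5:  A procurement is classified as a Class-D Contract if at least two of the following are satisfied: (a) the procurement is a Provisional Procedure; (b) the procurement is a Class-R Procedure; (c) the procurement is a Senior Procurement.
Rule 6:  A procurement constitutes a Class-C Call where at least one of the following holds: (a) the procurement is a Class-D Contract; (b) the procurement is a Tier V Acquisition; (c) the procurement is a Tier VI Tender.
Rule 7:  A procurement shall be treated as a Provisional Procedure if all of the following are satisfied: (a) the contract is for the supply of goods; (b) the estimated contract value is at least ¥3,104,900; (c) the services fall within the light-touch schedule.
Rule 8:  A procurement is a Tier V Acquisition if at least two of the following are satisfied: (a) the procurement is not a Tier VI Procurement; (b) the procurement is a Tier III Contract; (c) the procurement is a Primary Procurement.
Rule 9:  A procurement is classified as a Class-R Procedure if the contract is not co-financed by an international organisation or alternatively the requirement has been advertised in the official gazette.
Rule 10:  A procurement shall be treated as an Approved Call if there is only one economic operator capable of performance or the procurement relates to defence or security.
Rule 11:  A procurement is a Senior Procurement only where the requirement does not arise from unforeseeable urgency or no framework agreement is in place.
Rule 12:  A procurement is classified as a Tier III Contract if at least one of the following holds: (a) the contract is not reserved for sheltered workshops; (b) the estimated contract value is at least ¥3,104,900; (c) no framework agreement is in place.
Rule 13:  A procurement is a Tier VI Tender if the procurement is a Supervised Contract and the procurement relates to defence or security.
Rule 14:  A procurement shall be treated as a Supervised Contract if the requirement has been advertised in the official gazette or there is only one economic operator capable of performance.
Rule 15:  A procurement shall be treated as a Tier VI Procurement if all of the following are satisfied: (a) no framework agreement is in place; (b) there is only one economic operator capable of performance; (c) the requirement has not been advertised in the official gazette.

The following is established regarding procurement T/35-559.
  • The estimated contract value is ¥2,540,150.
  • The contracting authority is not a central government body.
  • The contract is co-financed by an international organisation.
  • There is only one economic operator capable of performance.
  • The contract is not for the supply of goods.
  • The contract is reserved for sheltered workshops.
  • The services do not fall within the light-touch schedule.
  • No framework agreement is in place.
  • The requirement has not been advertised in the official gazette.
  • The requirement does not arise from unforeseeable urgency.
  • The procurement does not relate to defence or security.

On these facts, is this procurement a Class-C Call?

No

rule 7 — Provisional Procedure: [the contract is for the supply of goods? no] AND [estimated contract value: ¥2,540,150 ≥ ¥3,104,900? no] AND [the services fall within the light-touch schedule? no] → not satisfied.
rule 9 — Class-R Procedure: [the contract is not co-financed by an international organisation? no] OR [the requirement has been advertised in the official gazette? no] → not satisfied.
rule 11 — Senior Procurement: [the requirement does not arise from unforeseeable urgency? yes] OR [no framework agreement is in place? yes] → satisfied.
rule 5 — Class-D Contract: Provisional Procedure (rule 7)? no; Class-R Procedure (rule 9)? no; Senior Procurement (rule 11)? yes — 1 of 3 hold (need ≥2) → not satisfied.
rule 15 — Tier VI Procurement: [no framework agreement is in place? yes] AND [there is only one economic operator capable of performance? yes] AND [the requirement has not been advertised in the official gazette? yes] → satisfied.
rule 12 — Tier III Contract: [the contract is not reserved for sheltered workshops? no] OR [estimated contract value: ¥2,540,150 ≥ ¥3,104,900? no] OR [no framework agreement is in place? yes] → satisfied.
rule 2 — Primary Procurement: the services fall within the light-touch schedule? no; the contract is reserved for sheltered workshops? yes; the requirement has been advertised in the official gazette? no — 1 of 3 hold (need ≥2) → not satisfied.
rule 8 — Tier V Acquisition: not a Tier VI Procurement (rule 15)? no; Tier III Contract (rule 12)? yes; Primary Procurement (rule 2)? no — 1 of 3 hold (need ≥2) → not satisfied.
rule 14 — Supervised Contract: [the requirement has been advertised in the official gazette? no] OR [there is only one economic operator capable of performance? yes] → satisfied.
rule 13 — Tier VI Tender: [Supervised Contract (rule 14)? yes] AND [the procurement relates to defence or security? no] → not satisfied.
rule 6 — Class-C Call: [Class-D Contract (rule 5)? no] OR [Tier V Acquisition (rule 8)? no] OR [Tier VI Tender (rule 13)? no] → not satisfied.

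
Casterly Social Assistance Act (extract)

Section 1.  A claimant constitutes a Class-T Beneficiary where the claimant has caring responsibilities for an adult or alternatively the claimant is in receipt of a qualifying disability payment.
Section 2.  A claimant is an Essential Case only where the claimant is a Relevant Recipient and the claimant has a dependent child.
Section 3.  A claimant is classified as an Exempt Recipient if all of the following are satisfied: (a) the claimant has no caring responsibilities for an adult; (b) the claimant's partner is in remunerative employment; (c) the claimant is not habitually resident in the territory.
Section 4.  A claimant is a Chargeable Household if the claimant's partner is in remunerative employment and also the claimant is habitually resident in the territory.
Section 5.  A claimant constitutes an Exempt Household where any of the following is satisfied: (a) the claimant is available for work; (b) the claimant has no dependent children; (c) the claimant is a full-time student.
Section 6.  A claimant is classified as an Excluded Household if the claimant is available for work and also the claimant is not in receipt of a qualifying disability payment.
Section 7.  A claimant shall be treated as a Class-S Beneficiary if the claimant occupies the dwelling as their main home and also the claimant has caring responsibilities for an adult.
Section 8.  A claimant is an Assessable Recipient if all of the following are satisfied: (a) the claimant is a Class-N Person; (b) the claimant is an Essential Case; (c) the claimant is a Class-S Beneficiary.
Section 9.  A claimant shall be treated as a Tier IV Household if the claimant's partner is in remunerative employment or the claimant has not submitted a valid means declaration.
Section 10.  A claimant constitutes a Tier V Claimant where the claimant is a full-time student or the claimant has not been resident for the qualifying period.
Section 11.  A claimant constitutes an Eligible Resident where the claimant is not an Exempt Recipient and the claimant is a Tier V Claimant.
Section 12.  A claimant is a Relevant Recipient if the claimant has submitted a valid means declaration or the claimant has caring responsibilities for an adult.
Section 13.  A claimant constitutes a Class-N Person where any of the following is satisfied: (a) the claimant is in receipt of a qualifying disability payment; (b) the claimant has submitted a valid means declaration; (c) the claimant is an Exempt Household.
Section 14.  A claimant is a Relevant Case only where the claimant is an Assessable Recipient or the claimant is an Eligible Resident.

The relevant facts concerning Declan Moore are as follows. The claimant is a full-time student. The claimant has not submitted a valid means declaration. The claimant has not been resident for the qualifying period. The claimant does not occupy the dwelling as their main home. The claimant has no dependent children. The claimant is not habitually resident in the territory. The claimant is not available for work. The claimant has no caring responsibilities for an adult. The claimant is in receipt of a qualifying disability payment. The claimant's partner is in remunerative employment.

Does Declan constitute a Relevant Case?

section 5 — Exempt Household: [the claimant is available for work? no] OR [the claimant has no dependent children? yes] OR [the claimant is a full-time student? yes] → satisfied.
section 13 — Class-N Person: [the claimant is in receipt of a qualifying disability payment? yes] OR [the claimant has submitted a valid means declaration? no] OR [Exempt Household (section 5)? yes] → satisfied.
section 12 — Relevant Recipient: [the claimant has submitted a valid means declaration? no] OR [the claimant has caring responsibilities for an adult? no] → not satisfied.
section 2 — Essential Case: [Relevant Recipient (section 12)? no] AND [the claimant has a dependent child? no] → not satisfied.
section 7 — Class-S Beneficiary: [the claimant occupies the dwelling as their main home? no] AND [the claimant has caring responsibilities for an adult? no] → not satisfied.
section 8 — Assessable Recipient: [Class-N Person (section 13)? yes] AND [Essential Case (section 2)? no] AND [Class-S Beneficiary (section 7)? no] → not satisfied.
section 3 — Exempt Recipient: [the claimant has no caring responsibilities for an adult? yes] AND [the claimant's partner is in remunerative employment? yes] AND [the claimant is not habitually resident in the territory? yes] → satisfied.
section 10 — Tier V Claimant: [the claimant is a full-time student? yes] OR [the claimant has not been resident for the qualifying period? yes] → satisfied.
section 11 — Eligible Resident: [not an Exempt Recipient (section 3)? no] AND [Tier V Claimant (section 10)? yes] → not satisfied.
section 14 — Relevant Case: [Assessable Recipient (section 8)? no] OR [Eligible Resident (section 11)? no] → not satisfied.

No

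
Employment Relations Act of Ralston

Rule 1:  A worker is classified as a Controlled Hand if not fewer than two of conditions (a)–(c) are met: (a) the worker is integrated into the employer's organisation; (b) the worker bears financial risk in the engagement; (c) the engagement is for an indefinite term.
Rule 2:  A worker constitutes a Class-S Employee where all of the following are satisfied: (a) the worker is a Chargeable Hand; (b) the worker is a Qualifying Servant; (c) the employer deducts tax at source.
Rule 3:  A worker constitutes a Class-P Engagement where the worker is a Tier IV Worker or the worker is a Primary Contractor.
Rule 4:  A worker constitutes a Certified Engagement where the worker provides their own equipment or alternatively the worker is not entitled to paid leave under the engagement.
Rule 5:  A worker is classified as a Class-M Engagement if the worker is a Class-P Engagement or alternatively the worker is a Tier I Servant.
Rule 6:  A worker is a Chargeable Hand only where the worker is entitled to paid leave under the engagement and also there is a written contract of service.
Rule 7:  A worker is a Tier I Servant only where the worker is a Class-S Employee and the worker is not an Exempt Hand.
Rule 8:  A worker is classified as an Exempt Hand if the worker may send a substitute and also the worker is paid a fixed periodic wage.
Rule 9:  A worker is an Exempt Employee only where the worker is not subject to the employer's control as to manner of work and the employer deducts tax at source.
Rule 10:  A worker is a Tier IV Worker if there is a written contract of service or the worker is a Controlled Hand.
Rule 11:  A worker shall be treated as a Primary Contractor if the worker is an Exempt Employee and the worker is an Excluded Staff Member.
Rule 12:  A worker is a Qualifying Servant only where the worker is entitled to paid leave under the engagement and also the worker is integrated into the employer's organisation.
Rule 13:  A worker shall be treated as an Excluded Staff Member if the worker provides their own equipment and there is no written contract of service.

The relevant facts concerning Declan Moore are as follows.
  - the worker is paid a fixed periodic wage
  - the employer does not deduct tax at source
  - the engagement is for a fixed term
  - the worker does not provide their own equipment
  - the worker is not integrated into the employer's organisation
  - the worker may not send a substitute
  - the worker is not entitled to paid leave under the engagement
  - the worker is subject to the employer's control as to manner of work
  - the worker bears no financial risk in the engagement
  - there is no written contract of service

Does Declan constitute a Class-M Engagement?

rule 1 — Controlled Hand: the worker is integrated into the employer's organisation? no; the worker bears financial risk in the engagement? no; the engagement is for an indefinite term? no — 0 of 3 hold (need ≥2) → not satisfied.
rule 10 — Tier IV Worker: [there is a written contract of service? no] OR [Controlled Hand (rule 1)? no] → not satisfied.
rule 9 — Exempt Employee: [the worker is not subject to the employer's control as to manner of work? no] AND [the employer deducts tax at source? no] → not satisfied.
rule 13 — Excluded Staff Member: [the worker provides their own equipment? no] AND [there is no written contract of service? yes] → not satisfied.
rule 11 — Primary Contractor: [Exempt Employee (rule 9)? no] AND [Excluded Staff Member (rule 13)? no] → not satisfied.
rule 3 — Class-P Engagement: [Tier IV Worker (rule 10)? no] OR [Primary Contractor (rule 11)? no] → not satisfied.
rule 6 — Chargeable Hand: [the worker is entitled to paid leave under the engagement? no] AND [there is a written contract of service? no] → not satisfied.
rule 12 — Qualifying Servant: [the worker is entitled to paid leave under the engagement? no] AND [the worker is integrated into the employer's organisation? no] → not satisfied.
rule 2 — Class-S Employee: [Chargeable Hand (rule 6)? no] AND [Qualifying Servant (rule 12)? no] AND [the employer deducts tax at source? no] → not satisfied.
rule 8 — Exempt Hand: [the worker may send a substitute? no] AND [the worker is paid a fixed periodic wage? yes] → not satisfied.
rule 7 — Tier I Servant: [Class-S Employee (rule 2)? no] AND [not an Exempt Hand (rule 8)? yes] → not satisfied.
rule 5 — Class-M Engagement: [Class-P Engagement (rule 3)? no] OR [Tier I Servant (rule 7)? no] → not satisfied.

No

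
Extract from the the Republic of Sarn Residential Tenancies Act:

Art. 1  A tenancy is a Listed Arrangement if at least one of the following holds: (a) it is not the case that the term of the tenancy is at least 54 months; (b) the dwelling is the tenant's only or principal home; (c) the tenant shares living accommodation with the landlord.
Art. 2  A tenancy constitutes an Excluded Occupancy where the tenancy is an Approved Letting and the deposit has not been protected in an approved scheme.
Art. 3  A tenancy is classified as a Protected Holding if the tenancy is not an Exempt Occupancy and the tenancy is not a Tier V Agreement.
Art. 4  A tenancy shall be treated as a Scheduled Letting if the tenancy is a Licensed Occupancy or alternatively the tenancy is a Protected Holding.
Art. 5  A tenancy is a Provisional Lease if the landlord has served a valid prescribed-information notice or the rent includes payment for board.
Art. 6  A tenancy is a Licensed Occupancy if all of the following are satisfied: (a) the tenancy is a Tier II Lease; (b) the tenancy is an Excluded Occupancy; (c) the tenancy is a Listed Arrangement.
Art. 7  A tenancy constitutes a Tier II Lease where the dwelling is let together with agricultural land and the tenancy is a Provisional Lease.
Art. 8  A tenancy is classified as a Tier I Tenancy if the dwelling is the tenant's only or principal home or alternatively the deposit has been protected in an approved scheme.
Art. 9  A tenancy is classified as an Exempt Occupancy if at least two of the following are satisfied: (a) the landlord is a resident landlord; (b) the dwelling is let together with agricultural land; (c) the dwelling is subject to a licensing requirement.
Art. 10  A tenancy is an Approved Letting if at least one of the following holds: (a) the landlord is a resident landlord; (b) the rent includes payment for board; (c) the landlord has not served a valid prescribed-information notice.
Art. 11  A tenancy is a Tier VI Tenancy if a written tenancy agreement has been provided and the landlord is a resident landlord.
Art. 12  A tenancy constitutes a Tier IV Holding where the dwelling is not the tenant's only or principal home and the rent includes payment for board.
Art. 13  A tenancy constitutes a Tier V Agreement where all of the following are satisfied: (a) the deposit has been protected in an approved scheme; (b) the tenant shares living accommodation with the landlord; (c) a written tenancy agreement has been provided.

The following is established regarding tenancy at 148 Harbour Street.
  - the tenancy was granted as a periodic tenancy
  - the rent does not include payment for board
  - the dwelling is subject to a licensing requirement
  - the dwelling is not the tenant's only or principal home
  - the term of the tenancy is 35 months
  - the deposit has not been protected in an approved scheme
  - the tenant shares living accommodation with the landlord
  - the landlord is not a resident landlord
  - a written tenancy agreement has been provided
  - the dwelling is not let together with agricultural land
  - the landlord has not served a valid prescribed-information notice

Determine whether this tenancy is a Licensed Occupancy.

article 5 — Provisional Lease: [the landlord has served a valid prescribed-information notice? no] OR [the rent includes payment for board? no] → not satisfied.
article 7 — Tier II Lease: [the dwelling is let together with agricultural land? no] AND [Provisional Lease (article 5)? no] → not satisfied.
article 10 — Approved Letting: [the landlord is a resident landlord? no] OR [the rent includes payment for board? no] OR [the landlord has not served a valid prescribed-information notice? yes] → satisfied.
article 2 — Excluded Occupancy: [Approved Letting (article 10)? yes] AND [the deposit has not been protected in an approved scheme? yes] → satisfied.
article 1 — Listed Arrangement: [term of the tenancy: 35 months ≥ 54 months? no, so negated condition yes] OR [the dwelling is the tenant's only or principal home? no] OR [the tenant shares living accommodation with the landlord? yes] → satisfied.
article 6 — Licensed Occupancy: [Tier II Lease (article 7)? no] AND [Excluded Occupancy (article 2)? yes] AND [Listed Arrangement (article 1)? yes] → not satisfied.

No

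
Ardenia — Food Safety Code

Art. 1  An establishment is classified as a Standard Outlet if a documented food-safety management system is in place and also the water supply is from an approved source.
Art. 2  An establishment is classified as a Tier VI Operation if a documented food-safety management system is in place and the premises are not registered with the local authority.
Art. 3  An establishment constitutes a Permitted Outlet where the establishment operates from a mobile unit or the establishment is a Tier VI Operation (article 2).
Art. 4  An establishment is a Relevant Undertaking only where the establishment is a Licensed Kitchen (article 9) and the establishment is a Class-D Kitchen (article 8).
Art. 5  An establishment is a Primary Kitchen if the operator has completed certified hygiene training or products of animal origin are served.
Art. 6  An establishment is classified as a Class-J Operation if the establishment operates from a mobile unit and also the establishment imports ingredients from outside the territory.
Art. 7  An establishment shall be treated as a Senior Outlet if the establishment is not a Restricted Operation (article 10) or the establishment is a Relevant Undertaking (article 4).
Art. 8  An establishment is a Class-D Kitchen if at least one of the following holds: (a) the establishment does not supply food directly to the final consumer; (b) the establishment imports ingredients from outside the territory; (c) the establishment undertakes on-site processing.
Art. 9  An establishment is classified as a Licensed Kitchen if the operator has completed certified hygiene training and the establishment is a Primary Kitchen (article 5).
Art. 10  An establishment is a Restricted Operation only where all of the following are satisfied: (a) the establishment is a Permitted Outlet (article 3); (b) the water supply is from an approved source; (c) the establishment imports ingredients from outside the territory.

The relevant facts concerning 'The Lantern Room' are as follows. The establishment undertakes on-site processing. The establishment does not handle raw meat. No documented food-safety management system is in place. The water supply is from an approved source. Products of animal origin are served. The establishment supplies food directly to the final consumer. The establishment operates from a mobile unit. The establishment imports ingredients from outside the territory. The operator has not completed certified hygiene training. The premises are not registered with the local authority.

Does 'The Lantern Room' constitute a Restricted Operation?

article 2 — Tier VI Operation: [a documented food-safety management system is in place? no] AND [the premises are not registered with the local authority? yes] → not satisfied.
article 3 — Permitted Outlet: [the establishment operates from a mobile unit? yes] OR [Tier VI Operation (article 2)? no] → satisfied.
article 10 — Restricted Operation: [Permitted Outlet (article 3)? yes] AND [the water supply is from an approved source? yes] AND [the establishment imports ingredients from outside the territory? yes] → satisfied.

Yes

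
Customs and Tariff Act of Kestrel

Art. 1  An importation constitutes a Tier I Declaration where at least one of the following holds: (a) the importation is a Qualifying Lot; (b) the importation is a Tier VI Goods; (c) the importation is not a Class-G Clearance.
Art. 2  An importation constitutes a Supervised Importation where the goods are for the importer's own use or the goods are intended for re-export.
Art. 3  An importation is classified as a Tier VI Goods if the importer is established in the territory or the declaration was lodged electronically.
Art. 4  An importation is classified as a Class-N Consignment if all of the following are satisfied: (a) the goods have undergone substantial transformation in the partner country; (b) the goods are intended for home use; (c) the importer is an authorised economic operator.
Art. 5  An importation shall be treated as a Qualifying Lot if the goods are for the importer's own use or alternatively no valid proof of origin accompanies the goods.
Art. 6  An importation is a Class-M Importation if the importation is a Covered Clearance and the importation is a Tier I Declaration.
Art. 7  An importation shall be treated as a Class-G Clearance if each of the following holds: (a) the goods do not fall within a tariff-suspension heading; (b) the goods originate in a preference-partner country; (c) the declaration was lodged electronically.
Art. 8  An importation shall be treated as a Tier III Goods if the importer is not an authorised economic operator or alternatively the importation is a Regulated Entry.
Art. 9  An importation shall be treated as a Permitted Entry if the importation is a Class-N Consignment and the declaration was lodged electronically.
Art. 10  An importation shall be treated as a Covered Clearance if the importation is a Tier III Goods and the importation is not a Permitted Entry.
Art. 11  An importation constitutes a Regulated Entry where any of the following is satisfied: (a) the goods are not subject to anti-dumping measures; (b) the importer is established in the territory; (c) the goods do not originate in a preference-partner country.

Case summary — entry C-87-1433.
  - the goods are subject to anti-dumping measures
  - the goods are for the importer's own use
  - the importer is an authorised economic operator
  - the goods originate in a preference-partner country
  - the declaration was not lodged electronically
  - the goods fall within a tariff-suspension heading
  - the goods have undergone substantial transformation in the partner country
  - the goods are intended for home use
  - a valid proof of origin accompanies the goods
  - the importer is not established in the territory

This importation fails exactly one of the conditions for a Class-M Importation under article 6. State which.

article 11 — Regulated Entry: [the goods are not subject to anti-dumping measures? no] OR [the importer is established in the territory? no] OR [the goods do not originate in a preference-partner country? no] → not satisfied.
article 8 — Tier III Goods: [the importer is not an authorised economic operator? no] OR [Regulated Entry (article 11)? no] → not satisfied.
article 4 — Class-N Consignment: [the goods have undergone substantial transformation in the partner country? yes] AND [the goods are intended for home use? yes] AND [the importer is an authorised economic operator? yes] → satisfied.
article 9 — Permitted Entry: [Class-N Consignment (article 4)? yes] AND [the declaration was lodged electronically? no] → not satisfied.
article 10 — Covered Clearance: [Tier III Goods (article 8)? no] AND [not a Permitted Entry (article 9)? yes] → not satisfied.
article 5 — Qualifying Lot: [the goods are for the importer's own use? yes] OR [no valid proof of origin accompanies the goods? no] → satisfied.
article 3 — Tier VI Goods: [the importer is established in the territory? no] OR [the declaration was lodged electronically? no] → not satisfied.
article 7 — Class-G Clearance: [the goods do not fall within a tariff-suspension heading? no] AND [the goods originate in a preference-partner country? yes] AND [the declaration was lodged electronically? no] → not satisfied.
article 1 — Tier I Declaration: [Qualifying Lot (article 5)? yes] OR [Tier VI Goods (article 3)? no] OR [not a Class-G Clearance (article 7)? yes] → satisfied.
article 6 — Class-M Importation: [Covered Clearance (article 10)? no] AND [Tier I Declaration (article 1)? yes] → not satisfied.

Covered Clearance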